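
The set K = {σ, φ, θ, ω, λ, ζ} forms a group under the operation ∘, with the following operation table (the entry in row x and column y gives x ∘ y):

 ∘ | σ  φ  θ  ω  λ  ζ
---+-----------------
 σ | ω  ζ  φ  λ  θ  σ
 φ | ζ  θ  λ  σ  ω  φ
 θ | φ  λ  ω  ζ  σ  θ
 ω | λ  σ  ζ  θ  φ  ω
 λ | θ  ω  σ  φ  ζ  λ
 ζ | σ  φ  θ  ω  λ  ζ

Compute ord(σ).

6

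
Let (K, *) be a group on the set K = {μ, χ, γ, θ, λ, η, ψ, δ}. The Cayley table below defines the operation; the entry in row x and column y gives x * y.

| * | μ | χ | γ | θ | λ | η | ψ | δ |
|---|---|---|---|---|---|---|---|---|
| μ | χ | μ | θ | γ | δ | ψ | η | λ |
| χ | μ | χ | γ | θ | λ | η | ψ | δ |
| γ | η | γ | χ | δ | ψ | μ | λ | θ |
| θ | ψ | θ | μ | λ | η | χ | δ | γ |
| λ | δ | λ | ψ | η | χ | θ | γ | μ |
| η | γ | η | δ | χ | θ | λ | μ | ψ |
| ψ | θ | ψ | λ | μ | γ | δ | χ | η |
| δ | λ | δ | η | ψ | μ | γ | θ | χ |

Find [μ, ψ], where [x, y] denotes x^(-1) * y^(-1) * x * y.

λ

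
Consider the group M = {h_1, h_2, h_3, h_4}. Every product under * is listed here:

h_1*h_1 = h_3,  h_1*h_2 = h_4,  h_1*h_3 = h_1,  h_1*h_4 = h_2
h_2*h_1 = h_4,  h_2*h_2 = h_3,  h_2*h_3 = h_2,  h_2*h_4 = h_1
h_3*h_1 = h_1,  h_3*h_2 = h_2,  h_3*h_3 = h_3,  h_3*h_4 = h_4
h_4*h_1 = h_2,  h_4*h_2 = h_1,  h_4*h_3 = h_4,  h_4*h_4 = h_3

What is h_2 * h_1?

h_4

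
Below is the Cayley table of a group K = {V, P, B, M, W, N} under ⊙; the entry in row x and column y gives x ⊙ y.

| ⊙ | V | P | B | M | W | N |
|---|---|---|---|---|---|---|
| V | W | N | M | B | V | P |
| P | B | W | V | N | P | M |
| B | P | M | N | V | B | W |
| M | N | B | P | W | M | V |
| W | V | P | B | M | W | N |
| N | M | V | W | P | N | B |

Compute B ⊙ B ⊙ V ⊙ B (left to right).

B ⊙ B = N
N ⊙ V = M
M ⊙ B = P

P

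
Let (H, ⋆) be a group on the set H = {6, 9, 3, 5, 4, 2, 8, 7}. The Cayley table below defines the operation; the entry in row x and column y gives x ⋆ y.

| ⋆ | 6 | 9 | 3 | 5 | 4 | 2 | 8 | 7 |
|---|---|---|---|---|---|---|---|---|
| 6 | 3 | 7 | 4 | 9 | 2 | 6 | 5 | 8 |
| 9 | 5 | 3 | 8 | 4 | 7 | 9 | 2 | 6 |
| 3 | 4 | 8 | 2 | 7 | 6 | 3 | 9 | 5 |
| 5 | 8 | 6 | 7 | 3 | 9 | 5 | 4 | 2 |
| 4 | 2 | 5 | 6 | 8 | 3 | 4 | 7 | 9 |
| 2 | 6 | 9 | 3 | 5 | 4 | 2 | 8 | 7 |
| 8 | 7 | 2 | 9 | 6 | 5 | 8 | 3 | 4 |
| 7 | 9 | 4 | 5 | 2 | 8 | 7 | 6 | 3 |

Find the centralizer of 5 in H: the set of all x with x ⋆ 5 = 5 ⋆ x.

Compare row 5 with column 5 entry by entry.
3 ⋆ 5 = 7 = 5 ⋆ 3, so 3 commutes with 5.
4 ⋆ 5 = 8 but 5 ⋆ 4 = 9, so 4 does not.
Collecting the elements that commute with 5: C(5) = {2, 3, 5, 7}.

{2, 3, 5, 7}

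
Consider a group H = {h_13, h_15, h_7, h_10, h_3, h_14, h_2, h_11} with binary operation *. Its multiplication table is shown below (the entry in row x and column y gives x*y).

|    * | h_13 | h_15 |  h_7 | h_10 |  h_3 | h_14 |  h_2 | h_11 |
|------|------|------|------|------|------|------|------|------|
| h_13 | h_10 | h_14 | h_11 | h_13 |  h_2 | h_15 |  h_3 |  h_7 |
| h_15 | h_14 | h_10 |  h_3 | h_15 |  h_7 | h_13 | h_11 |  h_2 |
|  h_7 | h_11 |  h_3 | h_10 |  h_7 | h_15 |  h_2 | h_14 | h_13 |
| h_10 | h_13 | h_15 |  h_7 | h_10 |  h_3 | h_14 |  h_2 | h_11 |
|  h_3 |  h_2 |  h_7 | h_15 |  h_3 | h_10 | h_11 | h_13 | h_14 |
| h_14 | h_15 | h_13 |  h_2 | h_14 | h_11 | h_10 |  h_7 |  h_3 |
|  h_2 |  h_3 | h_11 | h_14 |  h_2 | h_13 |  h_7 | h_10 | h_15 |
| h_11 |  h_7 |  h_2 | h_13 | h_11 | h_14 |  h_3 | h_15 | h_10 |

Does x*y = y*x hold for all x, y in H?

Yes

Check whether the table is symmetric across its main diagonal.
Every entry (row x, col y) equals the entry (row y, col x), so H is abelian.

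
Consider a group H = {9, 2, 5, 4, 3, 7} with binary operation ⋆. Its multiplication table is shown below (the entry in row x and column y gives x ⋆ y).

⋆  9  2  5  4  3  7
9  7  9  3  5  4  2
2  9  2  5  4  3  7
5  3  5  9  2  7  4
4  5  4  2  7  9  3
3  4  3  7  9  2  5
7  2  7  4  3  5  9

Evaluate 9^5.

9^1 = 9
9^2 = 9 ⋆ 9 = 7
9^3 = 7 ⋆ 9 = 2
9^4 = 2 ⋆ 9 = 9
9^5 = 9 ⋆ 9 = 7

7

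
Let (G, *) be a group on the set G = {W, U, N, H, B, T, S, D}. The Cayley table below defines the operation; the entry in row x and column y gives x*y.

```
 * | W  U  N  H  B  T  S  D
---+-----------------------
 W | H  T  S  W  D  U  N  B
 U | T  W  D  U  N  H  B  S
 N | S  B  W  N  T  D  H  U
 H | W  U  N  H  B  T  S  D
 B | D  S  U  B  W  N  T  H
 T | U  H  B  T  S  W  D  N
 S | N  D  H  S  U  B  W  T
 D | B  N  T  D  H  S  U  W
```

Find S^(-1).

First locate the identity: row H matches the header, so H is the identity.
Scan row S for H: S*N = H. Hence S^(-1) = N.

N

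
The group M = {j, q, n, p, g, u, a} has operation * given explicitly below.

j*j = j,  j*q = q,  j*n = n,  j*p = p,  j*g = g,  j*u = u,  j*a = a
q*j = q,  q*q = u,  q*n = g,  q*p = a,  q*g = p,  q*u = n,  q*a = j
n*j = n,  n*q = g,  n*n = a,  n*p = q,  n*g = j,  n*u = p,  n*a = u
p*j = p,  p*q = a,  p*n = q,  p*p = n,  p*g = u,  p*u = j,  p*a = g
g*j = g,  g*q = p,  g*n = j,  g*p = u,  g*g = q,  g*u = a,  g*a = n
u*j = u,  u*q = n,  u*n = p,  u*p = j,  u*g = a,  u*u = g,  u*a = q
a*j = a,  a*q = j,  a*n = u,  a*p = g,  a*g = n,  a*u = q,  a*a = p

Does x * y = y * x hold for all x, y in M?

Check whether the table is symmetric across its main diagonal.
Every entry (row x, col y) equals the entry (row y, col x), so M is abelian.

Yes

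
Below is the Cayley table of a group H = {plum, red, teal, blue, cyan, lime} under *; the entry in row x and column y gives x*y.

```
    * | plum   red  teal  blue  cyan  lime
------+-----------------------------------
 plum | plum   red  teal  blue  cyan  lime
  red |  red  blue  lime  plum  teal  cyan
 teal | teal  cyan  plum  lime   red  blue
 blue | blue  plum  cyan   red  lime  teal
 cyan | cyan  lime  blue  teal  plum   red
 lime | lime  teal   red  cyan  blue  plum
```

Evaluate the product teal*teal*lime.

lime

teal*teal = plum
plum*lime = lime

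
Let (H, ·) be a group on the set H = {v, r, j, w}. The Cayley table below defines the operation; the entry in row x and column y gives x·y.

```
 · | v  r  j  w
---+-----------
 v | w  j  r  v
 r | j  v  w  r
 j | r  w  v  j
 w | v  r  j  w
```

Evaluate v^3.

v^1 = v
v^2 = v·v = w
v^3 = w·v = v

v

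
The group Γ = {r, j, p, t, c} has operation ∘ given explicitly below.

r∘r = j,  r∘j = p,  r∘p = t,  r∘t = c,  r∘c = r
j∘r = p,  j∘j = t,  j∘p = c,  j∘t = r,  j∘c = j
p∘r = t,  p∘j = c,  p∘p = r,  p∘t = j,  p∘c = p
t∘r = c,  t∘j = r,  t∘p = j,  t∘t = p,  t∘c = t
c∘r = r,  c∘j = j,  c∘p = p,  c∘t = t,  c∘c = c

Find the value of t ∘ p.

j

Read row t, column p: t ∘ p = j.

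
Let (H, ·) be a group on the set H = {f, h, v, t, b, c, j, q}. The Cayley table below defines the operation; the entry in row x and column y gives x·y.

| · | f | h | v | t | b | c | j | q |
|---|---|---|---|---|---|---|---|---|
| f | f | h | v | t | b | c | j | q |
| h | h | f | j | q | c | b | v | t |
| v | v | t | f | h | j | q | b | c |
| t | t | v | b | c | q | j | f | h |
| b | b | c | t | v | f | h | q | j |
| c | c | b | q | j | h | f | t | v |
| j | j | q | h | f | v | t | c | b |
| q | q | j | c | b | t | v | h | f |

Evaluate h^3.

h

h^1 = h
h^2 = h·h = f
h^3 = f·h = h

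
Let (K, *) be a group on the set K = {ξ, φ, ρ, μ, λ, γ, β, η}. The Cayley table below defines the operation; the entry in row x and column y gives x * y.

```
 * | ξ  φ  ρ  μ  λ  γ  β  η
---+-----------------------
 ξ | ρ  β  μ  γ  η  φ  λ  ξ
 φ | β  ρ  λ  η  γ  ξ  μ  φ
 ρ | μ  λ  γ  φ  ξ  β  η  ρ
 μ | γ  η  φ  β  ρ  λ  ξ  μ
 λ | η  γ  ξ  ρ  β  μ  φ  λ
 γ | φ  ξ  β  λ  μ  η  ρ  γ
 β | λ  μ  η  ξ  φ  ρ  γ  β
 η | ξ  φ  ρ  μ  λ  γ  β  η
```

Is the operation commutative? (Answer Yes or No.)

Check whether the table is symmetric across its main diagonal.
Every entry (row x, col y) equals the entry (row y, col x), so K is abelian.

Yes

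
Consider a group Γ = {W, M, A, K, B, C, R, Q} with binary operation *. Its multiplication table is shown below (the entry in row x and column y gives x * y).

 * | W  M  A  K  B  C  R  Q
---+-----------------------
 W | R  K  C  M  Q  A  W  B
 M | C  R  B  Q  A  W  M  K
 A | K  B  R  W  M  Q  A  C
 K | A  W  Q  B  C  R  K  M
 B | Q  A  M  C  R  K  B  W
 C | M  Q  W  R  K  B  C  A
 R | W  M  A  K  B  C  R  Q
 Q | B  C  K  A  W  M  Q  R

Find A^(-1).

First locate the identity: row R matches the header, so R is the identity.
Scan row A for R: A * A = R. Hence A^(-1) = A.

A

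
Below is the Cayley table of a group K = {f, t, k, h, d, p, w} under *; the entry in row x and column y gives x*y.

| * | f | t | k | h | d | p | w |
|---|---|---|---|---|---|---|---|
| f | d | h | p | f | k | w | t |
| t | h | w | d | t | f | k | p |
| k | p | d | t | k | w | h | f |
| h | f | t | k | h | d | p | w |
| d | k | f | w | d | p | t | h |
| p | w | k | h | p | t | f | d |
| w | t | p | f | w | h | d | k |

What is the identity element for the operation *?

h

The identity e satisfies e*x = x for all x, so its row in the table reproduces the column headers.
Row h reads: f, t, k, h, d, p, w — exactly the header order. So h is the identity.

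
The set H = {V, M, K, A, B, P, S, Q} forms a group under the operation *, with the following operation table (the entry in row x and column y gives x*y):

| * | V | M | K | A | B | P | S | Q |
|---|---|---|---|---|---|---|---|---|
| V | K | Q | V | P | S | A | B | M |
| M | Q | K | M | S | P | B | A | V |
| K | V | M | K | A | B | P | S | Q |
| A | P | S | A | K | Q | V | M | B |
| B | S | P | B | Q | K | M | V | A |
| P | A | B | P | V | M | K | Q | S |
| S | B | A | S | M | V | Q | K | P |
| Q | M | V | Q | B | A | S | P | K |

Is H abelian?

Yes

Check whether the table is symmetric across its main diagonal.
Every entry (row x, col y) equals the entry (row y, col x), so H is abelian.
(In fact H ≅ the elementary abelian group (Z_2)^3.)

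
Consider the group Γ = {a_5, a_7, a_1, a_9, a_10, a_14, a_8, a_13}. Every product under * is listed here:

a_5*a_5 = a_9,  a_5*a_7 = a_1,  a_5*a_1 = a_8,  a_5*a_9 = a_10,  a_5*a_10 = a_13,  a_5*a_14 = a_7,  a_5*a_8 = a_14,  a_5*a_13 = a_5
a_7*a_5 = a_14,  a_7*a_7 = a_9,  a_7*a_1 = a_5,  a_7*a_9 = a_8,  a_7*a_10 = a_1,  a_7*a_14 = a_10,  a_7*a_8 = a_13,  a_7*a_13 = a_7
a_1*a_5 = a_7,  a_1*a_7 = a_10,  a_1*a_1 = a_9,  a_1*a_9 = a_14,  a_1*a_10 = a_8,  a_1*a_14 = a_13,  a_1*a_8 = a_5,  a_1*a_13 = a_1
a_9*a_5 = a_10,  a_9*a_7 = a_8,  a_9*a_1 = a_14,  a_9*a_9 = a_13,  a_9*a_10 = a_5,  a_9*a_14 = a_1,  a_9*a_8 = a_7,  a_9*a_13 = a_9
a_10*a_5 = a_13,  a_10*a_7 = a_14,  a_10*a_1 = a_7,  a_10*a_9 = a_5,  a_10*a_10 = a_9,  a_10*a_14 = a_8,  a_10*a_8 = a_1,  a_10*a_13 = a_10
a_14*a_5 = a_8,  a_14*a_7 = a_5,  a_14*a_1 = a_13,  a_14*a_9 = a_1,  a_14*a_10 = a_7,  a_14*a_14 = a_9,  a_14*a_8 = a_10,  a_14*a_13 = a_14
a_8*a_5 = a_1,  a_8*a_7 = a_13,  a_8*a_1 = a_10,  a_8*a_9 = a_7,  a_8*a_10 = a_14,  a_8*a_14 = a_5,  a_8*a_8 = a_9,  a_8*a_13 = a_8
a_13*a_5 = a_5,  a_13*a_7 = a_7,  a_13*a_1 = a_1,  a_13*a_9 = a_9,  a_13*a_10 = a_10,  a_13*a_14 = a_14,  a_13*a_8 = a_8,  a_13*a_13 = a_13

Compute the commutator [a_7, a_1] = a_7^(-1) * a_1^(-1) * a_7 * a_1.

Identity is a_13; from the table a_7^(-1) = a_8 and a_1^(-1) = a_14.
a_8 * a_14 = a_5
a_5 * a_7 = a_1
a_1 * a_1 = a_9
(Structurally, Γ here is isomorphic to the quaternion group Q_8.)

a_9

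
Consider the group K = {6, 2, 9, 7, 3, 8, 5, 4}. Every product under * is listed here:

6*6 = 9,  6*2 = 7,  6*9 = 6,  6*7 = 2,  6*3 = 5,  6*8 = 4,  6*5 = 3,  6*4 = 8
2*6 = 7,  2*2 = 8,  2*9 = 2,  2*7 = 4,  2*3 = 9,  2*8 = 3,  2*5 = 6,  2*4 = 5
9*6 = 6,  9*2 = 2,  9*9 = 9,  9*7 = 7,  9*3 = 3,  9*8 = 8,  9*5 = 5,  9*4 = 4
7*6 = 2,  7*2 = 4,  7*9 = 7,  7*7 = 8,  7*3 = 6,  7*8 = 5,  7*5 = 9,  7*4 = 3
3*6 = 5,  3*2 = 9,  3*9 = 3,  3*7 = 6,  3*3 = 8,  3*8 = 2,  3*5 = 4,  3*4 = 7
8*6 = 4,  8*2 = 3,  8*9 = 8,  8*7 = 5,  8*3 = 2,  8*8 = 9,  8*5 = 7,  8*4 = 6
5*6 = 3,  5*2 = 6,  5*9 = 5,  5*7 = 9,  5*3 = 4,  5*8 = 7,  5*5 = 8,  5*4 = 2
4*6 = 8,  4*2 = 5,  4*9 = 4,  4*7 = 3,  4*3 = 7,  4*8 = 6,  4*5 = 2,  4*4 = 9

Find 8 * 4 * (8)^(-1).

The identity is 9. In row 8, the entry 9 sits in column 8, so 8^(-1) = 8.
8 * 4 = 6
6 * 8 = 4

4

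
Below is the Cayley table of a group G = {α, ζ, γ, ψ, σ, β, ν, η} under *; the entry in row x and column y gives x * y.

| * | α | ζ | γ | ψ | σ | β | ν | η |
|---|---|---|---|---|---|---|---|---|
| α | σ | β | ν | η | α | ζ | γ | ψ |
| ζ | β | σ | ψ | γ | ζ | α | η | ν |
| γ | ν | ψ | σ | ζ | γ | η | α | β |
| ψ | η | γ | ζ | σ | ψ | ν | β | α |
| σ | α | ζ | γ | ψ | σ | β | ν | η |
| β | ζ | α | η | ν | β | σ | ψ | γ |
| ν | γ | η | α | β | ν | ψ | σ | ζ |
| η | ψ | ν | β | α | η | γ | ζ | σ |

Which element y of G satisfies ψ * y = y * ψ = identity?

ψ

First locate the identity: row σ matches the header, so σ is the identity.
Scan row ψ for σ: ψ * ψ = σ. Hence ψ^(-1) = ψ.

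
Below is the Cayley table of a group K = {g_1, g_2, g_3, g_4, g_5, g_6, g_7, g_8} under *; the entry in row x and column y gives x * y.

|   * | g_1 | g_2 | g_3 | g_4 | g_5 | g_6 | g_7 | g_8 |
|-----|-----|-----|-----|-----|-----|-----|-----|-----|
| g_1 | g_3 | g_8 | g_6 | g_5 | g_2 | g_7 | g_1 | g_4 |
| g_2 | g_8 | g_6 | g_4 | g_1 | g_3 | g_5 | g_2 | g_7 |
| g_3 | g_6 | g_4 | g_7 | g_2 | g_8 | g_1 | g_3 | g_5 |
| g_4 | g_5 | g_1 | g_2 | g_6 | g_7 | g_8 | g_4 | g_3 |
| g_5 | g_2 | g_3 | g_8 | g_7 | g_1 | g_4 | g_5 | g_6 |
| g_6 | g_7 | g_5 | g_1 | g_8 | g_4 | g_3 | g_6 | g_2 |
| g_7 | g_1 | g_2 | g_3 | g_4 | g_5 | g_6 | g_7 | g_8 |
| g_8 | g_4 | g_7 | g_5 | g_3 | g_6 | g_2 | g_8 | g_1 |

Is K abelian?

Check whether the table is symmetric across its main diagonal.
Every entry (row x, col y) equals the entry (row y, col x), so K is abelian.

Yes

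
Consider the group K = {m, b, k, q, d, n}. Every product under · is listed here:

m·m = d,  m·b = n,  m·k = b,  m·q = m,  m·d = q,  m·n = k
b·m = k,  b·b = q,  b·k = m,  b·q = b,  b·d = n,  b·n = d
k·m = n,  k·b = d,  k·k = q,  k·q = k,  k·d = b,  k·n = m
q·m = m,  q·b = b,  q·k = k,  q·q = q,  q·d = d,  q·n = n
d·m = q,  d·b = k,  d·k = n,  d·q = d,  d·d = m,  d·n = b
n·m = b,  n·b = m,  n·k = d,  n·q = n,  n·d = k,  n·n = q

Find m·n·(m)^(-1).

The identity is q. In row m, the entry q sits in column d, so m^(-1) = d.
m·n = k
k·d = b
(Structurally, K here is isomorphic to the symmetric group S_3.)

b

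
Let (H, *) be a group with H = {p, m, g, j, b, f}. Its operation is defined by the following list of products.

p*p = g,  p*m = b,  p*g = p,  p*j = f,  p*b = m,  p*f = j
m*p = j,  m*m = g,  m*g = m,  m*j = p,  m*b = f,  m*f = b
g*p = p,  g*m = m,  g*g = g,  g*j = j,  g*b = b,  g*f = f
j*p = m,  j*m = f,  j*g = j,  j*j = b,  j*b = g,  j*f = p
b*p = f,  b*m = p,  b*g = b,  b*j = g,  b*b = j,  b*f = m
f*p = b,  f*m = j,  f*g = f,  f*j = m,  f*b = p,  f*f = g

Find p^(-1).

p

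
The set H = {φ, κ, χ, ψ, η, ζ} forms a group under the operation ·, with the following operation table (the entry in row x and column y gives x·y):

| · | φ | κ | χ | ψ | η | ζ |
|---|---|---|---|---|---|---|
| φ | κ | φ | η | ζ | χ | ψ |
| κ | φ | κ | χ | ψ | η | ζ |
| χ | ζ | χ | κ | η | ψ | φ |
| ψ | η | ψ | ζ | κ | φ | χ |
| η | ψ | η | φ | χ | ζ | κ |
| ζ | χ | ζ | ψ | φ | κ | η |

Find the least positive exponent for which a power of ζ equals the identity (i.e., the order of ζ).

3

The identity element is κ (its row matches the header).
ζ^1 = ζ
ζ^2 = ζ·ζ = η
ζ^3 = η·ζ = κ
The first power of ζ equal to the identity is ζ^3, so ord(ζ) = 3.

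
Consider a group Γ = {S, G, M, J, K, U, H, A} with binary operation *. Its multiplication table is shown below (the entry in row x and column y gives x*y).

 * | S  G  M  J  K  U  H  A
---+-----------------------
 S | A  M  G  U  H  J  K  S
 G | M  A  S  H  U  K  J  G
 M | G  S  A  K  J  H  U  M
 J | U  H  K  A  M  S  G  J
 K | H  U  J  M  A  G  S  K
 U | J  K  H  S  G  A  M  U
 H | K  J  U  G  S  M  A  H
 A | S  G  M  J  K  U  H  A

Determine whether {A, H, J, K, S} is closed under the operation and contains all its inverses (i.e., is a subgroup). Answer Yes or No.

K*J = M, which is not in {A, H, J, K, S}.
The subset is not closed under *, so it is not a subgroup.

No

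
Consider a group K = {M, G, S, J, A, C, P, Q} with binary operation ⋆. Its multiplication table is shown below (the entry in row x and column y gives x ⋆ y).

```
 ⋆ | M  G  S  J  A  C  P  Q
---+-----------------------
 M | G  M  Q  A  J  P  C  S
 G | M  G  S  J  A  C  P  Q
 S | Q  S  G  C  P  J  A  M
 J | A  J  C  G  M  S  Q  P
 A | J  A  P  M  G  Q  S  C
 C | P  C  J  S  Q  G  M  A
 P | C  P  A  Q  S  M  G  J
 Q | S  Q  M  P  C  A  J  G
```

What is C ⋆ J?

Read row C, column J: C ⋆ J = S.

S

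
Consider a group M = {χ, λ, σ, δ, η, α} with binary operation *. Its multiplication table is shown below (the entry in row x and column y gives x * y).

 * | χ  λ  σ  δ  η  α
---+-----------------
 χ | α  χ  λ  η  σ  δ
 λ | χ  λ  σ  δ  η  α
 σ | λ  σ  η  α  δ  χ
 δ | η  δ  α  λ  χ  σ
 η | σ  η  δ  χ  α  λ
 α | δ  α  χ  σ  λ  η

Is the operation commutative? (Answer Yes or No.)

Yes

Check whether the table is symmetric across its main diagonal.
Every entry (row x, col y) equals the entry (row y, col x), so M is abelian.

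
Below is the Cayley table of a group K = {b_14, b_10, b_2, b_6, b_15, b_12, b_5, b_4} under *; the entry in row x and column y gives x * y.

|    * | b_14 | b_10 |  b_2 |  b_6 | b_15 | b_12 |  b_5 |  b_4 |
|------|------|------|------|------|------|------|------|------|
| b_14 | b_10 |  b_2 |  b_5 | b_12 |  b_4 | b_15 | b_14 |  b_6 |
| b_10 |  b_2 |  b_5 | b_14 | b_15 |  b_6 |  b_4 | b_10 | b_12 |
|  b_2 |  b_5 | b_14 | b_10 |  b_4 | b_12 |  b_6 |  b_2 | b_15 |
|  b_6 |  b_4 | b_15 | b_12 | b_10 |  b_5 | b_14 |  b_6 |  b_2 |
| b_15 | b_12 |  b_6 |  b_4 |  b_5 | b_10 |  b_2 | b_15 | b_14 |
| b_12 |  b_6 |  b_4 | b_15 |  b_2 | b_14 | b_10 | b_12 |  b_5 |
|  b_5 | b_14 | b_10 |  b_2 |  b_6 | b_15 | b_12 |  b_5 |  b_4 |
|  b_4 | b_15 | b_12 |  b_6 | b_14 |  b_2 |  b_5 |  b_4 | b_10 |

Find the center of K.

An element z is central iff its row equals its column in the table.
For b_15: b_15 * b_14 = b_12 ≠ b_4 = b_14 * b_15, so b_15 ∉ Z.
Checking each element this way leaves Z(K) = {b_10, b_5}.
(Structurally, K here is isomorphic to the quaternion group Q_8.)

{b_10, b_5}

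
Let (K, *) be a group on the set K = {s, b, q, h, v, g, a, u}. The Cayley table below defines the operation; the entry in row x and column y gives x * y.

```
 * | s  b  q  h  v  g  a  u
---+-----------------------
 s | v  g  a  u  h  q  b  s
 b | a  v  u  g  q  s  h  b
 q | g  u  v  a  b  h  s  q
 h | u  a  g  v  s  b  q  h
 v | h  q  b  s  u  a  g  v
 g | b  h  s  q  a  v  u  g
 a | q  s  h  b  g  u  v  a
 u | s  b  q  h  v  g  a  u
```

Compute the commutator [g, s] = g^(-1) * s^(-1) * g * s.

v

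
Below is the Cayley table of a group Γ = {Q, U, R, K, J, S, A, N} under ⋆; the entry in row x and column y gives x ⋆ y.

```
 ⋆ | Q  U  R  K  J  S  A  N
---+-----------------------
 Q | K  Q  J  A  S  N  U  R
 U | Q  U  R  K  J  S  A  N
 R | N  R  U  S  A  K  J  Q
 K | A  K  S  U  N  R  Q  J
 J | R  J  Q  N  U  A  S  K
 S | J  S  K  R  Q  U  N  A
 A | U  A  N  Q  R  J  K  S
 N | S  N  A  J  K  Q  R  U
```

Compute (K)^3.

K

K^1 = K
K^2 = K ⋆ K = U
K^3 = U ⋆ K = K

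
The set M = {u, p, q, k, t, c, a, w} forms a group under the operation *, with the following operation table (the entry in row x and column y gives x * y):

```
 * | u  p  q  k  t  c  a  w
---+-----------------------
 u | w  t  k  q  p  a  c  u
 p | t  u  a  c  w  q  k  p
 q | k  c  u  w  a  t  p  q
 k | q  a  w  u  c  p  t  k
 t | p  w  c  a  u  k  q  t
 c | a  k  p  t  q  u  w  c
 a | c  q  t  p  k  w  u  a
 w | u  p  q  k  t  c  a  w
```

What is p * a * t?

c

p * a = k
k * t = c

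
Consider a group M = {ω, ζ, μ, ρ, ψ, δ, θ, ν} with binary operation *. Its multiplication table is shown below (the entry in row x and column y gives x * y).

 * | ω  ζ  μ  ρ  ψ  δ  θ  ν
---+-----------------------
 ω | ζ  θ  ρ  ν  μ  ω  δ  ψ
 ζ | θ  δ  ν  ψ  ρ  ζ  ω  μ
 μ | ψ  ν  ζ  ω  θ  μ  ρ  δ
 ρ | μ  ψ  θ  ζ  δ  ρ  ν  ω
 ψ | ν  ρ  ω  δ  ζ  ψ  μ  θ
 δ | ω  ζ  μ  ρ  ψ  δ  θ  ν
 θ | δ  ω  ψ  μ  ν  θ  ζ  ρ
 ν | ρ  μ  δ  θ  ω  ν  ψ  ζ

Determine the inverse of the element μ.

First locate the identity: row δ matches the header, so δ is the identity.
Scan row μ for δ: μ * ν = δ. Hence μ^(-1) = ν.

ν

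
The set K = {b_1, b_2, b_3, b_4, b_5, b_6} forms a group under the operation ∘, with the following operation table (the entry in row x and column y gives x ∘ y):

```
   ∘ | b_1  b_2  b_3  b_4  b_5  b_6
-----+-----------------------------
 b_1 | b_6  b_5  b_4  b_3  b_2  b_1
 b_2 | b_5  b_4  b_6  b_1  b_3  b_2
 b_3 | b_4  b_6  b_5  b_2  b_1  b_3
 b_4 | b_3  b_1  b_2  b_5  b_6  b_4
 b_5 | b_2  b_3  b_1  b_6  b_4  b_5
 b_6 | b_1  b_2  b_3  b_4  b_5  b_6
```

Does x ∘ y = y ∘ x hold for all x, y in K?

Check whether the table is symmetric across its main diagonal.
Every entry (row x, col y) equals the entry (row y, col x), so K is abelian.

Yes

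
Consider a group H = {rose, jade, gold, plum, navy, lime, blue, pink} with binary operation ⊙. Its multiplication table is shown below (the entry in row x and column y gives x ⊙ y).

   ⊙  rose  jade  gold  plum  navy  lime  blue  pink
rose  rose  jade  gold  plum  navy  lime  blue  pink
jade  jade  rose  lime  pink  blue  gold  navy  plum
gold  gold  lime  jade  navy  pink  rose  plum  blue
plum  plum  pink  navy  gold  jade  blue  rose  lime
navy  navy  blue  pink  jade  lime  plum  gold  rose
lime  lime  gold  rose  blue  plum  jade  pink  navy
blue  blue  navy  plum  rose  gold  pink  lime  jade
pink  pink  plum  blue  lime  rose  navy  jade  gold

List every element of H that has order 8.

Identity is rose. Compute the order of each non-identity element by repeated multiplication:
  jade: jade → rose  (order 2)
  gold: gold → jade → lime → rose  (order 4)
  plum: plum → gold → navy → jade → pink → lime → blue → rose  (order 8)
  navy: navy → lime → plum → jade → blue → gold → pink → rose  (order 8)
  lime: lime → jade → gold → rose  (order 4)
  blue: blue → lime → pink → jade → navy → gold → plum → rose  (order 8)
  pink: pink → gold → blue → jade → plum → lime → navy → rose  (order 8)
Elements of order 8: {blue, navy, pink, plum}.

{blue, navy, pink, plum}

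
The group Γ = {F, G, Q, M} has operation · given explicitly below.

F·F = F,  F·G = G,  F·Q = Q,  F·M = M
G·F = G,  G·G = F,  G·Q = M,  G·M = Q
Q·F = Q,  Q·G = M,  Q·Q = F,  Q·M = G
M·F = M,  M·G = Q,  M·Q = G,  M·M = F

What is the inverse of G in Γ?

First locate the identity: row F matches the header, so F is the identity.
Scan row G for F: G·G = F. Hence G^(-1) = G.

G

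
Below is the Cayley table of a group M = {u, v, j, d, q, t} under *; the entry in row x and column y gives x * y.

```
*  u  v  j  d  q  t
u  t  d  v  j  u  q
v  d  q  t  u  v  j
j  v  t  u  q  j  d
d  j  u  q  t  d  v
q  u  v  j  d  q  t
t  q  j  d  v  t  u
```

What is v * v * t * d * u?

v * v = q
q * t = t
t * d = v
v * u = d

d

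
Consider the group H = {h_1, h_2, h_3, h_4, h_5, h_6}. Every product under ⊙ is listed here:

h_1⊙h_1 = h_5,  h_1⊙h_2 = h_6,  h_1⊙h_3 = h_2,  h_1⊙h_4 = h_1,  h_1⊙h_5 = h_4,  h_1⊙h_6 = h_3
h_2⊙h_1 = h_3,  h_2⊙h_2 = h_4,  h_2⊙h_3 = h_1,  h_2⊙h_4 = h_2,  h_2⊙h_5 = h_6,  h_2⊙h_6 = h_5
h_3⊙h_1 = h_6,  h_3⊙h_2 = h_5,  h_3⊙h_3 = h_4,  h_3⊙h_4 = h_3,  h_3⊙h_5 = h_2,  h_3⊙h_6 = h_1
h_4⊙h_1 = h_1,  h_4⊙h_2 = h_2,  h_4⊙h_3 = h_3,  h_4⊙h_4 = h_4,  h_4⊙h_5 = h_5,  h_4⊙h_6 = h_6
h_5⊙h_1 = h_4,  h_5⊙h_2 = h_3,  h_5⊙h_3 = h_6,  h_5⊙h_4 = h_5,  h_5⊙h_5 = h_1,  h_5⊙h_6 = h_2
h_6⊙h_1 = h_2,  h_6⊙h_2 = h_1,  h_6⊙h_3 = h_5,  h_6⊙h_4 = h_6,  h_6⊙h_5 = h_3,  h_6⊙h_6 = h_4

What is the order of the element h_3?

The identity element is h_4 (its row matches the header).
h_3^1 = h_3
h_3^2 = h_3 ⊙ h_3 = h_4
The first power of h_3 equal to the identity is h_3^2, so ord(h_3) = 2.

2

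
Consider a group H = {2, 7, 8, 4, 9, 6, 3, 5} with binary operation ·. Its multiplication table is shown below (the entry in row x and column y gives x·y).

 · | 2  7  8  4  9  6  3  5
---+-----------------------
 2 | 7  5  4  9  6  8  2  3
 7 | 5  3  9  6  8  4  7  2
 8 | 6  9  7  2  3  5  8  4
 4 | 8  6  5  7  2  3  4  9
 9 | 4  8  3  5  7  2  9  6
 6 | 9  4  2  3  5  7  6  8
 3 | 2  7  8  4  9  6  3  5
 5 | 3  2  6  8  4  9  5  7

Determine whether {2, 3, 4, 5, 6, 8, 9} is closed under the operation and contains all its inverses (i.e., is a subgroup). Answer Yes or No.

No

9·9 = 7, which is not in {2, 3, 4, 5, 6, 8, 9}.
The subset is not closed under ·, so it is not a subgroup.
(Structurally, H here is isomorphic to the quaternion group Q_8.)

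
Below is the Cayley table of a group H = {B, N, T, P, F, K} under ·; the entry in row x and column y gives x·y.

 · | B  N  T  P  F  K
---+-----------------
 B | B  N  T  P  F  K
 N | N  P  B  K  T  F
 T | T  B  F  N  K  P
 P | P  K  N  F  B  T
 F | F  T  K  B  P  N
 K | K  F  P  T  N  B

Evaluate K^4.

B

K^1 = K
K^2 = K·K = B
K^3 = B·K = K
K^4 = K·K = B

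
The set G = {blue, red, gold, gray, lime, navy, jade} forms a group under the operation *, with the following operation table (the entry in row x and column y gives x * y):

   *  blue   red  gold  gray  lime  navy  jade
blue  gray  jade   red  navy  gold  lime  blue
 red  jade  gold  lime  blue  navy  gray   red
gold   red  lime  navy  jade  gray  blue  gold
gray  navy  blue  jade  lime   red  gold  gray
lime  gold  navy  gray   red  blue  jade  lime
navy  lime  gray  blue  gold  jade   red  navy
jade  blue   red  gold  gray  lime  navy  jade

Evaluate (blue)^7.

blue^1 = blue
blue^2 = blue * blue = gray
blue^3 = gray * blue = navy
blue^4 = navy * blue = lime
blue^5 = lime * blue = gold
blue^6 = gold * blue = red
blue^7 = red * blue = jade
(Structurally, G here is isomorphic to the cyclic group Z_7.)

jade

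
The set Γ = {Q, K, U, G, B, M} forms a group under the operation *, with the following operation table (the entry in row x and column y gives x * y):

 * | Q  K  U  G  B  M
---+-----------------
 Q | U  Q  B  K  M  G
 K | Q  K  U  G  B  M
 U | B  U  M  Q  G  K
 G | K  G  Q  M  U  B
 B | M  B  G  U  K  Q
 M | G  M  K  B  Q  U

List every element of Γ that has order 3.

{M, U}

Identity is K. Compute the order of each non-identity element by repeated multiplication:
  Q: Q → U → B → M → G → K  (order 6)
  U: U → M → K  (order 3)
  G: G → M → B → U → Q → K  (order 6)
  B: B → K  (order 2)
  M: M → U → K  (order 3)
Elements of order 3: {M, U}.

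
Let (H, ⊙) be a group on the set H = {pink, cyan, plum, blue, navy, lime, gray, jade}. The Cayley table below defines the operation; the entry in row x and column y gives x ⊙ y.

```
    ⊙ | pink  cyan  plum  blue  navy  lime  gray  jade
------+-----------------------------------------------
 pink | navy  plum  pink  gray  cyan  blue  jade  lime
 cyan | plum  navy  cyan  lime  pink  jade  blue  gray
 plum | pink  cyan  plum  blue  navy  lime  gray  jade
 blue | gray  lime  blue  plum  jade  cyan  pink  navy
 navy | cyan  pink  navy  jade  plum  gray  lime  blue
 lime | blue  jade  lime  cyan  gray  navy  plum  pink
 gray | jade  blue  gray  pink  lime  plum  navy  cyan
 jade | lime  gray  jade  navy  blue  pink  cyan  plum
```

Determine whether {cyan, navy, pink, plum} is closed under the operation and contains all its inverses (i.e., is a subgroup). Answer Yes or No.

Yes

{cyan, navy, pink, plum} contains the identity plum.
Checking products: every product of two elements of {cyan, navy, pink, plum} (read from the table) lies in {cyan, navy, pink, plum}, so the set is closed.
In a finite group, a nonempty closed subset is a subgroup. So {cyan, navy, pink, plum} ≤ H.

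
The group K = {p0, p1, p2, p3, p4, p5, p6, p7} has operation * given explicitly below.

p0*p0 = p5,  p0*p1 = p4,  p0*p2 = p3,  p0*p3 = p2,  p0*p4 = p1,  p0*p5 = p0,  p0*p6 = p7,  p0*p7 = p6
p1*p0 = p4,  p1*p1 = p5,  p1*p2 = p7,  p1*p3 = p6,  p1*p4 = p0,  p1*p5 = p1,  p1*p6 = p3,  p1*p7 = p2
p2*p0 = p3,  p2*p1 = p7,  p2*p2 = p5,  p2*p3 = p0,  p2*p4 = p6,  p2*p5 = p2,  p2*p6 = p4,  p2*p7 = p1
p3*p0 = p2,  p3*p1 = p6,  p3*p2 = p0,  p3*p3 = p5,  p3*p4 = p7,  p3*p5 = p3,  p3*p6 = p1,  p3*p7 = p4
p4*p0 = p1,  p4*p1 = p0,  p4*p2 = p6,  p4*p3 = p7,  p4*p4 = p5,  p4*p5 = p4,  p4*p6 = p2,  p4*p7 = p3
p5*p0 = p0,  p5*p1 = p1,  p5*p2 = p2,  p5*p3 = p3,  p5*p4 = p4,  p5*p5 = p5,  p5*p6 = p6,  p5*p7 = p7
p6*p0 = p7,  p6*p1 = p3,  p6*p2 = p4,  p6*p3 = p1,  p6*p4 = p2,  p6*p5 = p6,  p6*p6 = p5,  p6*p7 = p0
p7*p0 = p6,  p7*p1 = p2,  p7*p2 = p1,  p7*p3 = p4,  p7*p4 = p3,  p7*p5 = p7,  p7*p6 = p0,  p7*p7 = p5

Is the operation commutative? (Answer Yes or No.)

Check whether the table is symmetric across its main diagonal.
Every entry (row x, col y) equals the entry (row y, col x), so K is abelian.
(In fact K ≅ the elementary abelian group (Z_2)^3.)

Yes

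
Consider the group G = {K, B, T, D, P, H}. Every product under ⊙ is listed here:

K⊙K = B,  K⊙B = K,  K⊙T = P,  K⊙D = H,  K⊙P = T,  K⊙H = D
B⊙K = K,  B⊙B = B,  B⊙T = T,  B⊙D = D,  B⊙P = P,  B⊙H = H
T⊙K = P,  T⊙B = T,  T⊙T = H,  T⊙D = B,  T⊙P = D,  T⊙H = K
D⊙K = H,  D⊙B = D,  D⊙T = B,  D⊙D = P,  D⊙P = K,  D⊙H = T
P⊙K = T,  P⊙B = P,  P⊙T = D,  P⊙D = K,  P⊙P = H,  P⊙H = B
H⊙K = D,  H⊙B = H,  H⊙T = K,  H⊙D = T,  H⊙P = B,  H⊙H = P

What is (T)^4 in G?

T^1 = T
T^2 = T ⊙ T = H
T^3 = H ⊙ T = K
T^4 = K ⊙ T = P
(Structurally, G here is isomorphic to the cyclic group Z_6.)

P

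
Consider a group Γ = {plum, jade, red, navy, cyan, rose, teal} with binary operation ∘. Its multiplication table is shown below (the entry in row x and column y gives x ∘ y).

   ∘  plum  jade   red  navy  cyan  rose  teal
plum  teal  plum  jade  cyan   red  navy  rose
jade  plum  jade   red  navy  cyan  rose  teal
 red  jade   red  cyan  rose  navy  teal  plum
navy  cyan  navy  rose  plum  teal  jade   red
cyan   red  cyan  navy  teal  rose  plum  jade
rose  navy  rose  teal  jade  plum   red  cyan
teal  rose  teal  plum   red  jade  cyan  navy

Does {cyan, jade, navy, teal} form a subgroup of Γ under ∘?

teal ∘ navy = red, which is not in {cyan, jade, navy, teal}.
The subset is not closed under ∘, so it is not a subgroup.
(Structurally, Γ here is isomorphic to the cyclic group Z_7.)

No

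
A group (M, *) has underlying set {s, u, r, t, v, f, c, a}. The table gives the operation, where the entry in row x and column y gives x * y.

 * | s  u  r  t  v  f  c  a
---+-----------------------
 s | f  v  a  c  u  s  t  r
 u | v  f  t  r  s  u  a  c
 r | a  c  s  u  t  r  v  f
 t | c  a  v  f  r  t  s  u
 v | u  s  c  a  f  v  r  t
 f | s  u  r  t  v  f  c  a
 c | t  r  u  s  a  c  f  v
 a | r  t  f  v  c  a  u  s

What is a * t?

v

Read row a, column t: a * t = v.
(Structurally, M here is isomorphic to the dihedral group D_4.)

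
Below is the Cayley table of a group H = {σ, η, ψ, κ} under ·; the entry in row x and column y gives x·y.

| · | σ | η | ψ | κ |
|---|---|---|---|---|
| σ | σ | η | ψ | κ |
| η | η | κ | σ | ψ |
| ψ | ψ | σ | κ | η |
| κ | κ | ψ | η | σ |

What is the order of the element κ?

The identity element is σ (its row matches the header).
κ^1 = κ
κ^2 = κ·κ = σ
The first power of κ equal to the identity is κ^2, so ord(κ) = 2.
(Structurally, H here is isomorphic to the cyclic group Z_4.)

2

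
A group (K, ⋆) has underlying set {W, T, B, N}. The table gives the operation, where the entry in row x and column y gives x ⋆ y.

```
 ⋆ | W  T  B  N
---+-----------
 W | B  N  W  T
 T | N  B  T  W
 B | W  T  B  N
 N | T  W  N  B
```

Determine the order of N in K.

2

The identity element is B (its row matches the header).
N^1 = N
N^2 = N ⋆ N = B
The first power of N equal to the identity is N^2, so ord(N) = 2.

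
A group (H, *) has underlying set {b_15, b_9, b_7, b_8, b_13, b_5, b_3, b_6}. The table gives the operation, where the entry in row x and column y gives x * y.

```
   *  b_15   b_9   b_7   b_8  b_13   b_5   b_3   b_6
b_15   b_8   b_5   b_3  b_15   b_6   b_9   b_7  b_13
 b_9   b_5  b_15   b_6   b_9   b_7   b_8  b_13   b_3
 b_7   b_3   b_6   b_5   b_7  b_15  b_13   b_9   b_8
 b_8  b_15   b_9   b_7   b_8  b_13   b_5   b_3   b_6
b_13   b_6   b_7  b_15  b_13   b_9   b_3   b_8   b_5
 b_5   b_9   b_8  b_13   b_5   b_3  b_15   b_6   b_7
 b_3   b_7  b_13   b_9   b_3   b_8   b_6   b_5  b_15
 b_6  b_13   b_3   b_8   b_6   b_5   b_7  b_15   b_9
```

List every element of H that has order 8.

{b_13, b_3, b_6, b_7}

Identity is b_8. Compute the order of each non-identity element by repeated multiplication:
  b_15: b_15 → b_8  (order 2)
  b_9: b_9 → b_15 → b_5 → b_8  (order 4)
  b_7: b_7 → b_5 → b_13 → b_15 → b_3 → b_9 → b_6 → b_8  (order 8)
  b_13: b_13 → b_9 → b_7 → b_15 → b_6 → b_5 → b_3 → b_8  (order 8)
  b_5: b_5 → b_15 → b_9 → b_8  (order 4)
  b_3: b_3 → b_5 → b_6 → b_15 → b_7 → b_9 → b_13 → b_8  (order 8)
  b_6: b_6 → b_9 → b_3 → b_15 → b_13 → b_5 → b_7 → b_8  (order 8)
Elements of order 8: {b_13, b_3, b_6, b_7}.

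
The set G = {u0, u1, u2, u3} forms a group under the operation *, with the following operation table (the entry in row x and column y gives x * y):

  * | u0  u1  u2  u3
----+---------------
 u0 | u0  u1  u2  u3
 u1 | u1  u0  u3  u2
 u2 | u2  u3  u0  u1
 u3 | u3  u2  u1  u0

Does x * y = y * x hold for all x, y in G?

Check whether the table is symmetric across its main diagonal.
Every entry (row x, col y) equals the entry (row y, col x), so G is abelian.

Yes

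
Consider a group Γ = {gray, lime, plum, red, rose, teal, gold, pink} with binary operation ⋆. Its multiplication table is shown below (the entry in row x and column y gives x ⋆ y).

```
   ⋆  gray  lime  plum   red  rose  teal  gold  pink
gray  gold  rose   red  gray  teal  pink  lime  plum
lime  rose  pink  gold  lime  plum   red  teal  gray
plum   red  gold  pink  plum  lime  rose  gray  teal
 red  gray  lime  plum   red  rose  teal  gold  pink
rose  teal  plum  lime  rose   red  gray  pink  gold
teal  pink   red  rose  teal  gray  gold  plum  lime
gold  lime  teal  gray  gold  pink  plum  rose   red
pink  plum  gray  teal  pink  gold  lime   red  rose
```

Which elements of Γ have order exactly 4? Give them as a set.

Identity is red. Compute the order of each non-identity element by repeated multiplication:
  gray: gray → gold → lime → rose → teal → pink → plum → red  (order 8)
  lime: lime → pink → gray → rose → plum → gold → teal → red  (order 8)
  plum: plum → pink → teal → rose → lime → gold → gray → red  (order 8)
  rose: rose → red  (order 2)
  teal: teal → gold → plum → rose → gray → pink → lime → red  (order 8)
  gold: gold → rose → pink → red  (order 4)
  pink: pink → rose → gold → red  (order 4)
Elements of order 4: {gold, pink}.
(Structurally, Γ here is isomorphic to the cyclic group Z_8.)

{gold, pink}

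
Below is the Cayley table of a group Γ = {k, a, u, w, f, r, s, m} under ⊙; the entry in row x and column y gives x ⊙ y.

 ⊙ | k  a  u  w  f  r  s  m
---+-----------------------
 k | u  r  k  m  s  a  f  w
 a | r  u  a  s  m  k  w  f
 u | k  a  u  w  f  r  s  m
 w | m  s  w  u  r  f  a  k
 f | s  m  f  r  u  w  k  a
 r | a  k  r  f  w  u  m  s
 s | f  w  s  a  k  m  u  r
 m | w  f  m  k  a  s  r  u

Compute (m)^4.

m^1 = m
m^2 = m ⊙ m = u
m^3 = u ⊙ m = m
m^4 = m ⊙ m = u

u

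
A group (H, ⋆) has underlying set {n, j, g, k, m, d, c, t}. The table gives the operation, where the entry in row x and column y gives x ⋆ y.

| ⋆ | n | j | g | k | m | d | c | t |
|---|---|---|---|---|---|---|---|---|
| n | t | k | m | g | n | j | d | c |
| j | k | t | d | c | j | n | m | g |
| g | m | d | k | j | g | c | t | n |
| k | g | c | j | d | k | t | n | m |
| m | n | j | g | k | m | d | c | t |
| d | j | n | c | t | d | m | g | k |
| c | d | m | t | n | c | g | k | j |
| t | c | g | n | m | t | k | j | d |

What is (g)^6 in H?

t

g^1 = g
g^2 = g ⋆ g = k
g^3 = k ⋆ g = j
g^4 = j ⋆ g = d
g^5 = d ⋆ g = c
g^6 = c ⋆ g = t
(Structurally, H here is isomorphic to the cyclic group Z_8.)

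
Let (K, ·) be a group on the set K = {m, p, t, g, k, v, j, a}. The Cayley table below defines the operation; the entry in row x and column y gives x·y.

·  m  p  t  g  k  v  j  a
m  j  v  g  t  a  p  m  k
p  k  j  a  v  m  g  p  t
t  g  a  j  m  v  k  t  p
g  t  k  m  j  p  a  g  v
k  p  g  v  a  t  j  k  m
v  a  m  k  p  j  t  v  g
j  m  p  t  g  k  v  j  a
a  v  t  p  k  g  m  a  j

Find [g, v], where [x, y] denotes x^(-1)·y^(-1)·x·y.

Identity is j; from the table g^(-1) = g and v^(-1) = k.
g·k = p
p·g = v
v·v = t

t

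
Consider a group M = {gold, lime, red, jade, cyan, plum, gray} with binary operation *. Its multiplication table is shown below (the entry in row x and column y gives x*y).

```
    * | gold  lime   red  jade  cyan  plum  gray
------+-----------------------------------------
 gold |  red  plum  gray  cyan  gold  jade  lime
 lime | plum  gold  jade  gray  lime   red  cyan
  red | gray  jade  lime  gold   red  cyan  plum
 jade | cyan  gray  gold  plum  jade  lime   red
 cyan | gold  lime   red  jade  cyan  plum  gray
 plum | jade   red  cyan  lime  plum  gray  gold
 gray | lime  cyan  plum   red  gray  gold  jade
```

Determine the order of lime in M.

The identity element is cyan (its row matches the header).
lime^1 = lime
lime^2 = lime*lime = gold
lime^3 = gold*lime = plum
lime^4 = plum*lime = red
lime^5 = red*lime = jade
lime^6 = jade*lime = gray
lime^7 = gray*lime = cyan
The first power of lime equal to the identity is lime^7, so ord(lime) = 7.

7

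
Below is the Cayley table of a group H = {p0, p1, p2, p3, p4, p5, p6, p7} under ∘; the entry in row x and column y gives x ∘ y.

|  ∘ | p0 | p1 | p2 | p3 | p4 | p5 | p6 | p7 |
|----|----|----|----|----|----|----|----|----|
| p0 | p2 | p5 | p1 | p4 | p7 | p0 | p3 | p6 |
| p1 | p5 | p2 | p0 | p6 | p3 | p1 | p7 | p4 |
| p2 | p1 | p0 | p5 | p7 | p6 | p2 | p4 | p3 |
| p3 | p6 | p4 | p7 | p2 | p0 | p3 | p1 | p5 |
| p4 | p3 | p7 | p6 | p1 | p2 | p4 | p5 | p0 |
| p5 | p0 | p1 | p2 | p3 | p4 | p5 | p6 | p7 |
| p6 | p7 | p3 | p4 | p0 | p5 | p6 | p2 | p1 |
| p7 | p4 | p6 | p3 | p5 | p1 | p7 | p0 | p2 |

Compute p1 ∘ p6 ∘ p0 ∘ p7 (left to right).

p1 ∘ p6 = p7
p7 ∘ p0 = p4
p4 ∘ p7 = p0

p0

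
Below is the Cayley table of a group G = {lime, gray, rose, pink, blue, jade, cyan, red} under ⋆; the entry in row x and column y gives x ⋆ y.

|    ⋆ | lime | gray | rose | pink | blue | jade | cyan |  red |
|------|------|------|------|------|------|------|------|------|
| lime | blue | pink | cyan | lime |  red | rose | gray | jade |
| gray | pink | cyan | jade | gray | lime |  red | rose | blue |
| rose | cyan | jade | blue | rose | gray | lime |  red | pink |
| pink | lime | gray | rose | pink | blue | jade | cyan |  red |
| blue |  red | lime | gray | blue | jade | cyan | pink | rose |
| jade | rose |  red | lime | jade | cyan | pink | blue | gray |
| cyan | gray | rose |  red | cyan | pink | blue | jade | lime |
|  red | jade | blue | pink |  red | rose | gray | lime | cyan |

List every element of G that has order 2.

Identity is pink. Compute the order of each non-identity element by repeated multiplication:
  lime: lime → blue → red → jade → rose → cyan → gray → pink  (order 8)
  gray: gray → cyan → rose → jade → red → blue → lime → pink  (order 8)
  rose: rose → blue → gray → jade → lime → cyan → red → pink  (order 8)
  blue: blue → jade → cyan → pink  (order 4)
  jade: jade → pink  (order 2)
  cyan: cyan → jade → blue → pink  (order 4)
  red: red → cyan → lime → jade → gray → blue → rose → pink  (order 8)
Elements of order 2: {jade}.

{jade}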